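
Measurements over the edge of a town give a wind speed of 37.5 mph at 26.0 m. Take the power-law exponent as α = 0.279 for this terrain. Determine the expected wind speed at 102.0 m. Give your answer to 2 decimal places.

Power-law profile: V₂ = V₁ · (z₂/z₁)^α
V₂ = 37.5 × (102.0/26.0)^0.279 = 37.5 × (3.9231)^0.279
    = 37.5 × 1.4643 = 54.9102 mph

54.91 mph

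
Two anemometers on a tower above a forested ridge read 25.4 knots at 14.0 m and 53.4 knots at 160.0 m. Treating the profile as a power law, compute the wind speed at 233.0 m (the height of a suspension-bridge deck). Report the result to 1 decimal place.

59.9 knots

First find α: α = ln(V₂/V₁)/ln(z₂/z₁) = ln(53.4/25.4)/ln(160.0/14.0) = 0.74306/2.43612 = 0.3050
Extrapolate from 160.0 m to 233.0 m: V₃ = 53.4 × (233.0/160.0)^0.3050 = 53.4 × 1.1215 = 59.8868 knots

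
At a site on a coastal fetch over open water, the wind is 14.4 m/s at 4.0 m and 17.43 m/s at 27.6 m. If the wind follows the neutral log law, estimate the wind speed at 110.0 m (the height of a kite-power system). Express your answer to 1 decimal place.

19.6 m/s

Log law: V ∝ ln(z/z₀). From the pair, with r = V₁/V₂ = 0.82616,
ln z₀ = (ln z₁ − r·ln z₂)/(1 − r) = (1.3863 − 0.82616×3.3178)/0.17384 = -7.7932 → z₀ = 0.0004125 m
V₃ = V₁ · ln(z₃/z₀)/ln(z₁/z₀) = 14.4 × 12.4937/9.1795 = 19.5990 m/s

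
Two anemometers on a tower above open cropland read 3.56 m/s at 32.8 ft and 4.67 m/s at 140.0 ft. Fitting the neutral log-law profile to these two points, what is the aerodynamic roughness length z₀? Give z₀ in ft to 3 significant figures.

z₀ ≈ 0.312 ft

Log law: V(z) ∝ ln(z/z₀). With r = V₁/V₂ = 3.56/4.67 = 0.76231,
r · ln(z₂/z₀) = ln(z₁/z₀) ⇒ ln z₀ = (ln z₁ − r·ln z₂)/(1 − r)
ln z₀ = (3.49043 − 0.76231×4.94164) / 0.23769 = -1.1639
z₀ = exp(-1.1639) = 0.3123 ft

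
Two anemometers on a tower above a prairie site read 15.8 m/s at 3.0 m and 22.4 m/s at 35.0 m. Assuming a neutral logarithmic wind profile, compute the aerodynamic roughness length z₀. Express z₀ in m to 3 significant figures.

z₀ ≈ 0.00837 m

Log law: V(z) ∝ ln(z/z₀). With r = V₁/V₂ = 15.8/22.4 = 0.70536,
r · ln(z₂/z₀) = ln(z₁/z₀) ⇒ ln z₀ = (ln z₁ − r·ln z₂)/(1 − r)
ln z₀ = (1.09861 − 0.70536×3.55535) / 0.29464 = -4.7827
z₀ = exp(-4.7827) = 0.008374 m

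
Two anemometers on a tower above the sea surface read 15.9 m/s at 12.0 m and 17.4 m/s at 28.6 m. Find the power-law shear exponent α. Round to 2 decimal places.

Power law: V₂/V₁ = (z₂/z₁)^α ⇒ α = ln(V₂/V₁) / ln(z₂/z₁)
α = ln(17.4/15.9) / ln(28.6/12.0) = ln(1.0943) / ln(2.3833)
  = 0.09015 / 0.86850 = 0.10380

α ≈ 0.10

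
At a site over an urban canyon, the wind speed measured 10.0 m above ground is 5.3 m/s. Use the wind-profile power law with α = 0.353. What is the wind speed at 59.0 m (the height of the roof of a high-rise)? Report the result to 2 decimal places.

Power-law profile: V₂ = V₁ · (z₂/z₁)^α
V₂ = 5.3 × (59.0/10.0)^0.353 = 5.3 × (5.9000)^0.353
    = 5.3 × 1.8712 = 9.9171 m/s

9.92 m/s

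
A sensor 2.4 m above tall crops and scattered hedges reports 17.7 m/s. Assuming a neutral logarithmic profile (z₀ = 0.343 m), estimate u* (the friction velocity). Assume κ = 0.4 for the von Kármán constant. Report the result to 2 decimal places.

u* ≈ 3.64 m/s

Log law: V(z) = (u*/κ) · ln(z/z₀) ⇒ u* = κ · V / ln(z/z₀)
u* = 0.4 × 17.7 / ln(2.4/0.343) = 0.4 × 17.7 / 1.9455
   = 7.0800 / 1.9455 = 3.6392 m/s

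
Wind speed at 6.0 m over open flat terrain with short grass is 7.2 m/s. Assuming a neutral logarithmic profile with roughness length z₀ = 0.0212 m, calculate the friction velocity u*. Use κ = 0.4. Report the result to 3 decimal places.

Log law: V(z) = (u*/κ) · ln(z/z₀) ⇒ u* = κ · V / ln(z/z₀)
u* = 0.4 × 7.2 / ln(6.0/0.0212) = 0.4 × 7.2 / 5.6455
   = 2.8800 / 5.6455 = 0.5101 m/s

u* ≈ 0.510 m/s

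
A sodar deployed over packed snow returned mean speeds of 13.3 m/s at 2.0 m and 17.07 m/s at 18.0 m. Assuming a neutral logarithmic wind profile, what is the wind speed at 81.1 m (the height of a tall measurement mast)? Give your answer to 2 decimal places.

19.65 m/s

Log law: V ∝ ln(z/z₀). From the pair, with r = V₁/V₂ = 0.77914,
ln z₀ = (ln z₁ − r·ln z₂)/(1 − r) = (0.6931 − 0.77914×2.8904)/0.22086 = -7.0583 → z₀ = 0.0008602 m
V₃ = V₁ · ln(z₃/z₀)/ln(z₁/z₀) = 13.3 × 11.4540/7.7515 = 19.6528 m/s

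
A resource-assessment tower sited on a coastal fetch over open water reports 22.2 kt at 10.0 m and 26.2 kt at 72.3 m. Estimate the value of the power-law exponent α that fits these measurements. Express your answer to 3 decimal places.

Power law: V₂/V₁ = (z₂/z₁)^α ⇒ α = ln(V₂/V₁) / ln(z₂/z₁)
α = ln(26.2/22.2) / ln(72.3/10.0) = ln(1.1802) / ln(7.2300)
  = 0.16567 / 1.97824 = 0.08374

α ≈ 0.084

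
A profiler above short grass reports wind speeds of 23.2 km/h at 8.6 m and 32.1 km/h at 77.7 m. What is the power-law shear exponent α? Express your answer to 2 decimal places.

Power law: V₂/V₁ = (z₂/z₁)^α ⇒ α = ln(V₂/V₁) / ln(z₂/z₁)
α = ln(32.1/23.2) / ln(77.7/8.6) = ln(1.3836) / ln(9.0349)
  = 0.32470 / 2.20109 = 0.14752

α ≈ 0.15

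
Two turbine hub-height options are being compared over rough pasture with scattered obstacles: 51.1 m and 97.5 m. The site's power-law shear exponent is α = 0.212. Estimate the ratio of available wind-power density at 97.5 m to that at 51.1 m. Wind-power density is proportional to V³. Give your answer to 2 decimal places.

1.51

Speed ratio: V_B/V_A = (z_B/z_A)^α = (97.5/51.1)^0.212 = (1.9080)^0.212 = 1.14679
Power-density ratio: P_B/P_A = (V_B/V_A)³ = (1.14679)³ = 1.50817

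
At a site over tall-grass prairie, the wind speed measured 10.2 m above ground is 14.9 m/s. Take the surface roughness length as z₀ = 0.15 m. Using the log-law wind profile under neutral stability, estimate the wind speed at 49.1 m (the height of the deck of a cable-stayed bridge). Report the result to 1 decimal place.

Log law: V(z) ∝ ln(z/z₀), so V₂/V₁ = ln(z₂/z₀) / ln(z₁/z₀).
ln(49.1/0.15) = 5.7910, ln(10.2/0.15) = 4.2195
V₂ = 14.9 × 5.7910/4.2195 = 14.9 × 1.3724 = 20.4492 m/s

20.4 m/s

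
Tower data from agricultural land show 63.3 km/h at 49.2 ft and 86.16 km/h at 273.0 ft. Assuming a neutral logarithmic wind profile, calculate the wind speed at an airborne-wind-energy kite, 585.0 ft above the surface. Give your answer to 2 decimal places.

Log law: V ∝ ln(z/z₀). From the pair, with r = V₁/V₂ = 0.73468,
ln z₀ = (ln z₁ − r·ln z₂)/(1 − r) = (3.8959 − 0.73468×5.6095)/0.26532 = -0.8491 → z₀ = 0.4278 ft
V₃ = V₁ · ln(z₃/z₀)/ln(z₁/z₀) = 63.3 × 7.2207/4.7449 = 96.3273 km/h

96.33 km/h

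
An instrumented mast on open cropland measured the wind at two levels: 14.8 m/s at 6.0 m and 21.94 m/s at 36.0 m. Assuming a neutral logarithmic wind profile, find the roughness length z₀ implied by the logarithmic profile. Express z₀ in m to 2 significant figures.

Log law: V(z) ∝ ln(z/z₀). With r = V₁/V₂ = 14.8/21.94 = 0.67457,
r · ln(z₂/z₀) = ln(z₁/z₀) ⇒ ln z₀ = (ln z₁ − r·ln z₂)/(1 − r)
ln z₀ = (1.79176 − 0.67457×3.58352) / 0.32543 = -1.9223
z₀ = exp(-1.9223) = 0.1463 m

z₀ ≈ 0.15 m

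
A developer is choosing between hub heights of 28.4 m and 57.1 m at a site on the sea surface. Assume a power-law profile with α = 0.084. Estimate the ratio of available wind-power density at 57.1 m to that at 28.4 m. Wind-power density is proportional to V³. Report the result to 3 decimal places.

1.192

Speed ratio: V_B/V_A = (z_B/z_A)^α = (57.1/28.4)^0.084 = (2.0106)^0.084 = 1.06042
Power-density ratio: P_B/P_A = (V_B/V_A)³ = (1.06042)³ = 1.19244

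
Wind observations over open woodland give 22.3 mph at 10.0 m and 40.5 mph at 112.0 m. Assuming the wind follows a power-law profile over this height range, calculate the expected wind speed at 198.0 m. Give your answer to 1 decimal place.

First find α: α = ln(V₂/V₁)/ln(z₂/z₁) = ln(40.5/22.3)/ln(112.0/10.0) = 0.59672/2.41591 = 0.2470
Extrapolate from 112.0 m to 198.0 m: V₃ = 40.5 × (198.0/112.0)^0.2470 = 40.5 × 1.1511 = 46.6201 mph

46.6 mph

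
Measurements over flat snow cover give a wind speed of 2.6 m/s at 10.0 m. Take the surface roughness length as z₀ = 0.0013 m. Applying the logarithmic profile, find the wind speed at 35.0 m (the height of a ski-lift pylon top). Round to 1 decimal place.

Log law: V(z) ∝ ln(z/z₀), so V₂/V₁ = ln(z₂/z₀) / ln(z₁/z₀).
ln(35.0/0.0013) = 10.2007, ln(10.0/0.0013) = 8.9480
V₂ = 2.6 × 10.2007/8.9480 = 2.6 × 1.1400 = 2.9640 m/s

3.0 m/s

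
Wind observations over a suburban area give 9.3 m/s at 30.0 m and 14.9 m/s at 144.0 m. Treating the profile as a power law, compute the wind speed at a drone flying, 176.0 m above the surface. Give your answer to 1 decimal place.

15.8 m/s

First find α: α = ln(V₂/V₁)/ln(z₂/z₁) = ln(14.9/9.3)/ln(144.0/30.0) = 0.47135/1.56862 = 0.3005
Extrapolate from 144.0 m to 176.0 m: V₃ = 14.9 × (176.0/144.0)^0.3005 = 14.9 × 1.0622 = 15.8261 m/s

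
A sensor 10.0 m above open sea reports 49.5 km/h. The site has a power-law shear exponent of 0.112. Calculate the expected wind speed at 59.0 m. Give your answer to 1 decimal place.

60.4 km/h

Power-law profile: V₂ = V₁ · (z₂/z₁)^α
V₂ = 49.5 × (59.0/10.0)^0.112 = 49.5 × (5.9000)^0.112
    = 49.5 × 1.2199 = 60.3866 km/h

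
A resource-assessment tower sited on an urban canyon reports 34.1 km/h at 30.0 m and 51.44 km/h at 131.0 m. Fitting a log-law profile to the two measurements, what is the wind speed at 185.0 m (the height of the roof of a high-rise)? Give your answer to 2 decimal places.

Log law: V ∝ ln(z/z₀). From the pair, with r = V₁/V₂ = 0.66291,
ln z₀ = (ln z₁ − r·ln z₂)/(1 − r) = (3.4012 − 0.66291×4.8752)/0.33709 = 0.5025 → z₀ = 1.653 m
V₃ = V₁ · ln(z₃/z₀)/ln(z₁/z₀) = 34.1 × 4.7179/2.8987 = 55.5004 km/h

55.50 km/h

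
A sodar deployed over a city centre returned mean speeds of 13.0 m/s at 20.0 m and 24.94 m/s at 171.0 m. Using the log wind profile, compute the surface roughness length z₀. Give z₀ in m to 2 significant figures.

Log law: V(z) ∝ ln(z/z₀). With r = V₁/V₂ = 13.0/24.94 = 0.52125,
r · ln(z₂/z₀) = ln(z₁/z₀) ⇒ ln z₀ = (ln z₁ − r·ln z₂)/(1 − r)
ln z₀ = (2.99573 − 0.52125×5.14166) / 0.47875 = 0.6593
z₀ = exp(0.6593) = 1.933 m

z₀ ≈ 1.9 m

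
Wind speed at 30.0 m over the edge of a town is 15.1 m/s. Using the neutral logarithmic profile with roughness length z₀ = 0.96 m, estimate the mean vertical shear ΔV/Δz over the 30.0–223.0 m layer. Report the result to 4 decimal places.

Log law: V₂ = V₁ · ln(z₂/z₀)/ln(z₁/z₀) = 15.1 × 5.4480/3.4420 = 23.9001 m/s
ΔV/Δz = (23.9001 − 15.1)/(223.0 − 30.0) = 8.8001/193.0000 = 0.04560 m/s/m

0.0456 m/s/m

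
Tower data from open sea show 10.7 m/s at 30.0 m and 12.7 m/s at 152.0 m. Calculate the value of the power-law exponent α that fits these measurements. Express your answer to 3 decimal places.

α ≈ 0.106

Power law: V₂/V₁ = (z₂/z₁)^α ⇒ α = ln(V₂/V₁) / ln(z₂/z₁)
α = ln(12.7/10.7) / ln(152.0/30.0) = ln(1.1869) / ln(5.0667)
  = 0.17136 / 1.62268 = 0.10560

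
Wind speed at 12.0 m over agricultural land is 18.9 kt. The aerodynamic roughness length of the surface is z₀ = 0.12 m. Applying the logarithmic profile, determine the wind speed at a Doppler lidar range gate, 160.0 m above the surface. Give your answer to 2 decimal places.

29.53 kt

Log law: V(z) ∝ ln(z/z₀), so V₂/V₁ = ln(z₂/z₀) / ln(z₁/z₀).
ln(160.0/0.12) = 7.1954, ln(12.0/0.12) = 4.6052
V₂ = 18.9 × 7.1954/4.6052 = 18.9 × 1.5625 = 29.5307 kt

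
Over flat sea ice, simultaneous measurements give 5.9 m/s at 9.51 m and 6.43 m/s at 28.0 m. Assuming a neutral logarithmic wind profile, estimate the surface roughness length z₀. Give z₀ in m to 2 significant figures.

z₀ ≈ 0.000057 m

Log law: V(z) ∝ ln(z/z₀). With r = V₁/V₂ = 5.9/6.43 = 0.91757,
r · ln(z₂/z₀) = ln(z₁/z₀) ⇒ ln z₀ = (ln z₁ − r·ln z₂)/(1 − r)
ln z₀ = (2.25234 − 0.91757×3.33220) / 0.08243 = -9.7687
z₀ = exp(-9.7687) = 0.00005721 m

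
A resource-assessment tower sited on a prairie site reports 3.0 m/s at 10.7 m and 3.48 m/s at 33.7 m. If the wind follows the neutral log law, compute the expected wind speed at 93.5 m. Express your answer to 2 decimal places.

3.91 m/s

Log law: V ∝ ln(z/z₀). From the pair, with r = V₁/V₂ = 0.86207,
ln z₀ = (ln z₁ − r·ln z₂)/(1 − r) = (2.3702 − 0.86207×3.5175)/0.13793 = -4.8001 → z₀ = 0.008229 m
V₃ = V₁ · ln(z₃/z₀)/ln(z₁/z₀) = 3.0 × 9.3381/7.1703 = 3.9070 m/s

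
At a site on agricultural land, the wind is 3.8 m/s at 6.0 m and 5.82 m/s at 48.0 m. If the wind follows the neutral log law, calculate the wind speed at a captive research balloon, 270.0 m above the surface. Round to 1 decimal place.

Log law: V ∝ ln(z/z₀). From the pair, with r = V₁/V₂ = 0.65292,
ln z₀ = (ln z₁ − r·ln z₂)/(1 − r) = (1.7918 − 0.65292×3.8712)/0.34708 = -2.1201 → z₀ = 0.1200 m
V₃ = V₁ · ln(z₃/z₀)/ln(z₁/z₀) = 3.8 × 7.7185/3.9118 = 7.4978 m/s

7.5 m/s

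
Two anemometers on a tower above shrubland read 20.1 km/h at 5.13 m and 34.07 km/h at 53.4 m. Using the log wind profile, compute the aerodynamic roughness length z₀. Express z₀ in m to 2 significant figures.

Log law: V(z) ∝ ln(z/z₀). With r = V₁/V₂ = 20.1/34.07 = 0.58996,
r · ln(z₂/z₀) = ln(z₁/z₀) ⇒ ln z₀ = (ln z₁ − r·ln z₂)/(1 − r)
ln z₀ = (1.63511 − 0.58996×3.97781) / 0.41004 = -1.7356
z₀ = exp(-1.7356) = 0.1763 m

z₀ ≈ 0.18 m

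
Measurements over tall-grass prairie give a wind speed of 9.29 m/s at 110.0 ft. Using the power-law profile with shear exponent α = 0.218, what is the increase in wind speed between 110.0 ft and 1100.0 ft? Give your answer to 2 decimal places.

Power law: V₂ = V₁ · (z₂/z₁)^α = 9.29 × (10.0000)^0.218 = 15.3467 m/s
ΔV = 15.3467 − 9.29 = 6.0567 m/s

6.06 m/s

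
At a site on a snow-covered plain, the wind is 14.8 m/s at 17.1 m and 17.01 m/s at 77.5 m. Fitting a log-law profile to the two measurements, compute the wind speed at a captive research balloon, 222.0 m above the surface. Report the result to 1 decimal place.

18.5 m/s

Log law: V ∝ ln(z/z₀). From the pair, with r = V₁/V₂ = 0.87008,
ln z₀ = (ln z₁ − r·ln z₂)/(1 − r) = (2.8391 − 0.87008×4.3503)/0.12992 = -7.2812 → z₀ = 0.0006884 m
V₃ = V₁ · ln(z₃/z₀)/ln(z₁/z₀) = 14.8 × 12.6838/10.1202 = 18.5490 m/s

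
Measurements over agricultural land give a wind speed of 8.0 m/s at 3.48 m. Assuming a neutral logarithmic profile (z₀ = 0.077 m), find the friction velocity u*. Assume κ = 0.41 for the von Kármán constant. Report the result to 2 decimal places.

u* ≈ 0.86 m/s

Log law: V(z) = (u*/κ) · ln(z/z₀) ⇒ u* = κ · V / ln(z/z₀)
u* = 0.41 × 8.0 / ln(3.48/0.077) = 0.41 × 8.0 / 3.8110
   = 3.2800 / 3.8110 = 0.8607 m/s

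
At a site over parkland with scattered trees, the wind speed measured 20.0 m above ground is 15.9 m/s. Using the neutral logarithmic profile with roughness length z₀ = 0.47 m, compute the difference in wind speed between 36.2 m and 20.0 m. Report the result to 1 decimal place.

2.5 m/s

Log law: V₂ = V₁ · ln(z₂/z₀)/ln(z₁/z₀) = 15.9 × 4.3441/3.7508 = 18.4152 m/s
ΔV = 18.4152 − 15.9 = 2.5152 m/s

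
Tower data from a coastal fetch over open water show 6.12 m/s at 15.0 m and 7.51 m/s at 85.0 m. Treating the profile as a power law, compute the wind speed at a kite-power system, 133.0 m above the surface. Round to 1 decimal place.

7.9 m/s

First find α: α = ln(V₂/V₁)/ln(z₂/z₁) = ln(7.51/6.12)/ln(85.0/15.0) = 0.20467/1.73460 = 0.1180
Extrapolate from 85.0 m to 133.0 m: V₃ = 7.51 × (133.0/85.0)^0.1180 = 7.51 × 1.0542 = 7.9174 m/s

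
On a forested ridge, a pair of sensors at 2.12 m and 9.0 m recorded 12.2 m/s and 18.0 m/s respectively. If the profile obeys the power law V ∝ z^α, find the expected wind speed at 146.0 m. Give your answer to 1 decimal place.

38.1 m/s

First find α: α = ln(V₂/V₁)/ln(z₂/z₁) = ln(18.0/12.2)/ln(9.0/2.12) = 0.38894/1.44581 = 0.2690
Extrapolate from 9.0 m to 146.0 m: V₃ = 18.0 × (146.0/9.0)^0.2690 = 18.0 × 2.1161 = 38.0893 m/s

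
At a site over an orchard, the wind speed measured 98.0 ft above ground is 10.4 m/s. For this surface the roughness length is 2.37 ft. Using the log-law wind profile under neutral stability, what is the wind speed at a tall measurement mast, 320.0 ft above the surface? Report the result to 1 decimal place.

13.7 m/s

Log law: V(z) ∝ ln(z/z₀), so V₂/V₁ = ln(z₂/z₀) / ln(z₁/z₀).
ln(320.0/2.37) = 4.9054, ln(98.0/2.37) = 3.7221
V₂ = 10.4 × 4.9054/3.7221 = 10.4 × 1.3179 = 13.7065 m/s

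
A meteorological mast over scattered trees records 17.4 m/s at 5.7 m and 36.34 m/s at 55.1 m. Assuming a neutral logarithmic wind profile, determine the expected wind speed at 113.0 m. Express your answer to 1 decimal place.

Log law: V ∝ ln(z/z₀). From the pair, with r = V₁/V₂ = 0.47881,
ln z₀ = (ln z₁ − r·ln z₂)/(1 − r) = (1.7405 − 0.47881×4.0091)/0.52119 = -0.3438 → z₀ = 0.7091 m
V₃ = V₁ · ln(z₃/z₀)/ln(z₁/z₀) = 17.4 × 5.0711/2.0842 = 42.3362 m/s

42.3 m/s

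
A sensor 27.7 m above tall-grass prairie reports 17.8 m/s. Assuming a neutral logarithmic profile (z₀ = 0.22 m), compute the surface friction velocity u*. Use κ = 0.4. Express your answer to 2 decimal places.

u* ≈ 1.47 m/s

Log law: V(z) = (u*/κ) · ln(z/z₀) ⇒ u* = κ · V / ln(z/z₀)
u* = 0.4 × 17.8 / ln(27.7/0.22) = 0.4 × 17.8 / 4.8356
   = 7.1200 / 4.8356 = 1.4724 m/s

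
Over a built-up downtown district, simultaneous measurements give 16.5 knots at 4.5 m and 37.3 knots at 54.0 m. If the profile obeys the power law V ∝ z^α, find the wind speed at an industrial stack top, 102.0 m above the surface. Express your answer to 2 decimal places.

45.96 knots

First find α: α = ln(V₂/V₁)/ln(z₂/z₁) = ln(37.3/16.5)/ln(54.0/4.5) = 0.81563/2.48491 = 0.3282
Extrapolate from 54.0 m to 102.0 m: V₃ = 37.3 × (102.0/54.0)^0.3282 = 37.3 × 1.2321 = 45.9589 knots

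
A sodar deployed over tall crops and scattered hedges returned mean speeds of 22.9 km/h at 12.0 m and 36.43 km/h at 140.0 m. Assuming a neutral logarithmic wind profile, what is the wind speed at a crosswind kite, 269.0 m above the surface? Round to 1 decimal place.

40.0 km/h

Log law: V ∝ ln(z/z₀). From the pair, with r = V₁/V₂ = 0.62860,
ln z₀ = (ln z₁ − r·ln z₂)/(1 − r) = (2.4849 − 0.62860×4.9416)/0.37140 = -1.6732 → z₀ = 0.1876 m
V₃ = V₁ · ln(z₃/z₀)/ln(z₁/z₀) = 22.9 × 7.2679/4.1581 = 40.0267 km/h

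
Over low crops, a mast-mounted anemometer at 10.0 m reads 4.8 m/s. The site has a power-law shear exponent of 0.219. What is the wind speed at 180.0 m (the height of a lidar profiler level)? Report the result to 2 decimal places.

Power-law profile: V₂ = V₁ · (z₂/z₁)^α
V₂ = 4.8 × (180.0/10.0)^0.219 = 4.8 × (18.0000)^0.219
    = 4.8 × 1.8832 = 9.0395 m/s

9.04 m/s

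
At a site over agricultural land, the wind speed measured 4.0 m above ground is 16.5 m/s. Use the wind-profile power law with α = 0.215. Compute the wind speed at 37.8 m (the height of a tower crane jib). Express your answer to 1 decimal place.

Power-law profile: V₂ = V₁ · (z₂/z₁)^α
V₂ = 16.5 × (37.8/4.0)^0.215 = 16.5 × (9.4500)^0.215
    = 16.5 × 1.6208 = 26.7425 m/s

26.7 m/s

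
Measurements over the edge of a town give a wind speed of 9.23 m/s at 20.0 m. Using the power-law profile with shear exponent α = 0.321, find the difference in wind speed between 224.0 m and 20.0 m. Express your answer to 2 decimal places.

10.81 m/s

Power law: V₂ = V₁ · (z₂/z₁)^α = 9.23 × (11.2000)^0.321 = 20.0448 m/s
ΔV = 20.0448 − 9.23 = 10.8148 m/s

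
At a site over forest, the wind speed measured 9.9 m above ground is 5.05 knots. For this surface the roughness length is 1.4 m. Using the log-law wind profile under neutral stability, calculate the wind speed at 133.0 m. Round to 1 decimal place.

11.8 knots

Log law: V(z) ∝ ln(z/z₀), so V₂/V₁ = ln(z₂/z₀) / ln(z₁/z₀).
ln(133.0/1.4) = 4.5539, ln(9.9/1.4) = 1.9561
V₂ = 5.05 × 4.5539/1.9561 = 5.05 × 2.3281 = 11.7568 knots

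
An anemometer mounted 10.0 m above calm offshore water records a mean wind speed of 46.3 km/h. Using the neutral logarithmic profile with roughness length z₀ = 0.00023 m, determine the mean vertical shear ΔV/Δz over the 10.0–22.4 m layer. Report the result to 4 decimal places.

0.2820 km/h/m

Log law: V₂ = V₁ · ln(z₂/z₀)/ln(z₁/z₀) = 46.3 × 11.4865/10.6800 = 49.7962 km/h
ΔV/Δz = (49.7962 − 46.3)/(22.4 − 10.0) = 3.4962/12.4000 = 0.28195 km/h/m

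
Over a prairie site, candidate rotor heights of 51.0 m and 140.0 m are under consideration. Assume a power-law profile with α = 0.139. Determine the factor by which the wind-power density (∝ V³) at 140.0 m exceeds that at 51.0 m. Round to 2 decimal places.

1.52

Speed ratio: V_B/V_A = (z_B/z_A)^α = (140.0/51.0)^0.139 = (2.7451)^0.139 = 1.15069
Power-density ratio: P_B/P_A = (V_B/V_A)³ = (1.15069)³ = 1.52363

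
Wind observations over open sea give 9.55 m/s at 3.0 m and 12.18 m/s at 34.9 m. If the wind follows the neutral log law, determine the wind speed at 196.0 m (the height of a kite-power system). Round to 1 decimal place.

Log law: V ∝ ln(z/z₀). From the pair, with r = V₁/V₂ = 0.78407,
ln z₀ = (ln z₁ − r·ln z₂)/(1 − r) = (1.0986 − 0.78407×3.5525)/0.21593 = -7.8118 → z₀ = 0.0004049 m
V₃ = V₁ · ln(z₃/z₀)/ln(z₁/z₀) = 9.55 × 13.0900/8.9105 = 14.0295 m/s

14.0 m/s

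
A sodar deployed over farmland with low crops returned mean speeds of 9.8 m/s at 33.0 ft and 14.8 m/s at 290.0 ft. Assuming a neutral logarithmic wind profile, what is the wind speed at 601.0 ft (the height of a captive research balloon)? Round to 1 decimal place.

Log law: V ∝ ln(z/z₀). From the pair, with r = V₁/V₂ = 0.66216,
ln z₀ = (ln z₁ − r·ln z₂)/(1 − r) = (3.4965 − 0.66216×5.6699)/0.33784 = -0.7633 → z₀ = 0.4661 ft
V₃ = V₁ · ln(z₃/z₀)/ln(z₁/z₀) = 9.8 × 7.1619/4.2598 = 16.4765 m/s

16.5 m/s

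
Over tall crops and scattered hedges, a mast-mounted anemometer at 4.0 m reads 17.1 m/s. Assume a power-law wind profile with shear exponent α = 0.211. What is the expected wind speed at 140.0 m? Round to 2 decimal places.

36.21 m/s

Power-law profile: V₂ = V₁ · (z₂/z₁)^α
V₂ = 17.1 × (140.0/4.0)^0.211 = 17.1 × (35.0000)^0.211
    = 17.1 × 2.1174 = 36.2072 m/s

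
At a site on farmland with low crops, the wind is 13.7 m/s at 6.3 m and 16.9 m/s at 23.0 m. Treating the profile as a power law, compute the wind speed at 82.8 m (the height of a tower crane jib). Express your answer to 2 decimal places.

20.80 m/s

First find α: α = ln(V₂/V₁)/ln(z₂/z₁) = ln(16.9/13.7)/ln(23.0/6.3) = 0.20992/1.29494 = 0.1621
Extrapolate from 23.0 m to 82.8 m: V₃ = 16.9 × (82.8/23.0)^0.1621 = 16.9 × 1.2308 = 20.8001 m/s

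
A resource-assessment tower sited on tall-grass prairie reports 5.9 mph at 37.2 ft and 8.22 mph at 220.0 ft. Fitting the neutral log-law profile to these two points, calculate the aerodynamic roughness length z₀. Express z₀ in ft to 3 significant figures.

Log law: V(z) ∝ ln(z/z₀). With r = V₁/V₂ = 5.9/8.22 = 0.71776,
r · ln(z₂/z₀) = ln(z₁/z₀) ⇒ ln z₀ = (ln z₁ − r·ln z₂)/(1 − r)
ln z₀ = (3.61631 − 0.71776×5.39363) / 0.28224 = -0.9036
z₀ = exp(-0.9036) = 0.4051 ft

z₀ ≈ 0.405 ft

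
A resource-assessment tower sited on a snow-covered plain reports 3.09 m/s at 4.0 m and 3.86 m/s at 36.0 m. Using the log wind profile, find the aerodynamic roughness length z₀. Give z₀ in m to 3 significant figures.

z₀ ≈ 0.000593 m

Log law: V(z) ∝ ln(z/z₀). With r = V₁/V₂ = 3.09/3.86 = 0.80052,
r · ln(z₂/z₀) = ln(z₁/z₀) ⇒ ln z₀ = (ln z₁ − r·ln z₂)/(1 − r)
ln z₀ = (1.38629 − 0.80052×3.58352) / 0.19948 = -7.4311
z₀ = exp(-7.4311) = 0.0005925 m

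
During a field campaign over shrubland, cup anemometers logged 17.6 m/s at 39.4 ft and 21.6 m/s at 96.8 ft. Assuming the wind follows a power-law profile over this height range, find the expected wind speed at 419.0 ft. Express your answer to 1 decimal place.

30.2 m/s

First find α: α = ln(V₂/V₁)/ln(z₂/z₁) = ln(21.6/17.6)/ln(96.8/39.4) = 0.20479/0.89888 = 0.2278
Extrapolate from 96.8 ft to 419.0 ft: V₃ = 21.6 × (419.0/96.8)^0.2278 = 21.6 × 1.3963 = 30.1601 m/s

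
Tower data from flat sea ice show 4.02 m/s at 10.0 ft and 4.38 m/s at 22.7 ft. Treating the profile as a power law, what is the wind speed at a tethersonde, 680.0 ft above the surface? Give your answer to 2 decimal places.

First find α: α = ln(V₂/V₁)/ln(z₂/z₁) = ln(4.38/4.02)/ln(22.7/10.0) = 0.08577/0.81978 = 0.1046
Extrapolate from 22.7 ft to 680.0 ft: V₃ = 4.38 × (680.0/22.7)^0.1046 = 4.38 × 1.4272 = 6.2510 m/s

6.25 m/s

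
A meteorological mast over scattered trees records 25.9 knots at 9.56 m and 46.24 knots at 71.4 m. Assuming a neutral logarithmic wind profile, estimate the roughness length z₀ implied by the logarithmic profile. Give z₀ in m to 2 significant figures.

Log law: V(z) ∝ ln(z/z₀). With r = V₁/V₂ = 25.9/46.24 = 0.56012,
r · ln(z₂/z₀) = ln(z₁/z₀) ⇒ ln z₀ = (ln z₁ − r·ln z₂)/(1 − r)
ln z₀ = (2.25759 − 0.56012×4.26830) / 0.43988 = -0.3028
z₀ = exp(-0.3028) = 0.7388 m

z₀ ≈ 0.74 m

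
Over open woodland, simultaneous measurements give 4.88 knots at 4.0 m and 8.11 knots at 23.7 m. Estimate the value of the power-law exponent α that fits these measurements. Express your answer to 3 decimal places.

Power law: V₂/V₁ = (z₂/z₁)^α ⇒ α = ln(V₂/V₁) / ln(z₂/z₁)
α = ln(8.11/4.88) / ln(23.7/4.0) = ln(1.6619) / ln(5.9250)
  = 0.50795 / 1.77918 = 0.28550

α ≈ 0.285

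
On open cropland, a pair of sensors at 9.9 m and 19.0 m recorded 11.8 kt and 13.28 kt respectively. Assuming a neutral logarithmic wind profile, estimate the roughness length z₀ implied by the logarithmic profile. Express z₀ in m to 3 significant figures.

Log law: V(z) ∝ ln(z/z₀). With r = V₁/V₂ = 11.8/13.28 = 0.88855,
r · ln(z₂/z₀) = ln(z₁/z₀) ⇒ ln z₀ = (ln z₁ − r·ln z₂)/(1 − r)
ln z₀ = (2.29253 − 0.88855×2.94444) / 0.11145 = -2.9051
z₀ = exp(-2.9051) = 0.05474 m

z₀ ≈ 0.0547 m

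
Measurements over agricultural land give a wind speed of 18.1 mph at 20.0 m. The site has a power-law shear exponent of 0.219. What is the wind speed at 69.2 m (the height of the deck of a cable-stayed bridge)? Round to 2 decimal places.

Power-law profile: V₂ = V₁ · (z₂/z₁)^α
V₂ = 18.1 × (69.2/20.0)^0.219 = 18.1 × (3.4600)^0.219
    = 18.1 × 1.3124 = 23.7540 mph

23.75 mph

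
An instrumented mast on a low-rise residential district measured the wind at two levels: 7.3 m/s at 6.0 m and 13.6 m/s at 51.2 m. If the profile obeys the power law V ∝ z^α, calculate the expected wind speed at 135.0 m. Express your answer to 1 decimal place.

18.0 m/s

First find α: α = ln(V₂/V₁)/ln(z₂/z₁) = ln(13.6/7.3)/ln(51.2/6.0) = 0.62220/2.14398 = 0.2902
Extrapolate from 51.2 m to 135.0 m: V₃ = 13.6 × (135.0/51.2)^0.2902 = 13.6 × 1.3249 = 18.0191 m/s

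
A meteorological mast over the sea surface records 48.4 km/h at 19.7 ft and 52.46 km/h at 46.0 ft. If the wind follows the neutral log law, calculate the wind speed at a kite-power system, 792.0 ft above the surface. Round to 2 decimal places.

Log law: V ∝ ln(z/z₀). From the pair, with r = V₁/V₂ = 0.92261,
ln z₀ = (ln z₁ − r·ln z₂)/(1 − r) = (2.9806 − 0.92261×3.8286)/0.07739 = -7.1288 → z₀ = 0.0008017 ft
V₃ = V₁ · ln(z₃/z₀)/ln(z₁/z₀) = 48.4 × 13.8034/10.1094 = 66.0851 km/h

66.09 km/h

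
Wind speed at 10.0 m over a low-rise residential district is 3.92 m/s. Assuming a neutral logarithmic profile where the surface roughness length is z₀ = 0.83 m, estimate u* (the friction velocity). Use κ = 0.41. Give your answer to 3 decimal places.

u* ≈ 0.646 m/s

Log law: V(z) = (u*/κ) · ln(z/z₀) ⇒ u* = κ · V / ln(z/z₀)
u* = 0.41 × 3.92 / ln(10.0/0.83) = 0.41 × 3.92 / 2.4889
   = 1.6072 / 2.4889 = 0.6457 m/s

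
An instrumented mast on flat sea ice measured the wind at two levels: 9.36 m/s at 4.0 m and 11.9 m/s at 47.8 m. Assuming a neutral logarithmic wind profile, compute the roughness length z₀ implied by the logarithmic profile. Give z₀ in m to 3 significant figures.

Log law: V(z) ∝ ln(z/z₀). With r = V₁/V₂ = 9.36/11.9 = 0.78655,
r · ln(z₂/z₀) = ln(z₁/z₀) ⇒ ln z₀ = (ln z₁ − r·ln z₂)/(1 − r)
ln z₀ = (1.38629 − 0.78655×3.86703) / 0.21345 = -7.7553
z₀ = exp(-7.7553) = 0.0004285 m

z₀ ≈ 0.000428 m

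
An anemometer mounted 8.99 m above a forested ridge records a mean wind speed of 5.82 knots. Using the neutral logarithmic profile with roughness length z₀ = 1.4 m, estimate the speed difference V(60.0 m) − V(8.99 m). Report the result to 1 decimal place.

Log law: V₂ = V₁ · ln(z₂/z₀)/ln(z₁/z₀) = 5.82 × 3.7579/1.8596 = 11.7608 knots
ΔV = 11.7608 − 5.82 = 5.9408 knots

5.9 knots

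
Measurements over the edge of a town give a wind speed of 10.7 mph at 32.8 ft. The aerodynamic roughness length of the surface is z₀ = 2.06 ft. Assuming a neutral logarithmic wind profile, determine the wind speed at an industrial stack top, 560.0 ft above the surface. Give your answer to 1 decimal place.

21.7 mph

Log law: V(z) ∝ ln(z/z₀), so V₂/V₁ = ln(z₂/z₀) / ln(z₁/z₀).
ln(560.0/2.06) = 5.6052, ln(32.8/2.06) = 2.7677
V₂ = 10.7 × 5.6052/2.7677 = 10.7 × 2.0252 = 21.6698 mph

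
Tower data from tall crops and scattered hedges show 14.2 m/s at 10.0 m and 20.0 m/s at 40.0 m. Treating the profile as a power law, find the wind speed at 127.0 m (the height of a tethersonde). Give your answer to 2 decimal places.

26.61 m/s

First find α: α = ln(V₂/V₁)/ln(z₂/z₁) = ln(20.0/14.2)/ln(40.0/10.0) = 0.34249/1.38629 = 0.2471
Extrapolate from 40.0 m to 127.0 m: V₃ = 20.0 × (127.0/40.0)^0.2471 = 20.0 × 1.3303 = 26.6065 m/s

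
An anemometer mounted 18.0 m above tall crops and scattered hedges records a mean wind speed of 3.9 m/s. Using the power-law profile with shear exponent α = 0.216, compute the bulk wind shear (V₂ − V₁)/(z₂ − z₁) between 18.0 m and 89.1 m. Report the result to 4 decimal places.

Power law: V₂ = V₁ · (z₂/z₁)^α = 3.9 × (4.9500)^0.216 = 5.5093 m/s
ΔV/Δz = (5.5093 − 3.9)/(89.1 − 18.0) = 1.6093/71.1000 = 0.02263 m/s/m

0.0226 m/s/m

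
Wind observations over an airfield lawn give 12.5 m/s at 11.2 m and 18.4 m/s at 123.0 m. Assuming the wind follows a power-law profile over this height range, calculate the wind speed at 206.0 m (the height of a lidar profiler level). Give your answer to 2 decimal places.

20.00 m/s

First find α: α = ln(V₂/V₁)/ln(z₂/z₁) = ln(18.4/12.5)/ln(123.0/11.2) = 0.38662/2.39627 = 0.1613
Extrapolate from 123.0 m to 206.0 m: V₃ = 18.4 × (206.0/123.0)^0.1613 = 18.4 × 1.0868 = 19.9964 m/s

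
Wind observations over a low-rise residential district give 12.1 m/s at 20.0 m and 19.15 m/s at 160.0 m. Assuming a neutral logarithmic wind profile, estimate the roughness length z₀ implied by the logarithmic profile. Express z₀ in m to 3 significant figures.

z₀ ≈ 0.564 m

Log law: V(z) ∝ ln(z/z₀). With r = V₁/V₂ = 12.1/19.15 = 0.63185,
r · ln(z₂/z₀) = ln(z₁/z₀) ⇒ ln z₀ = (ln z₁ − r·ln z₂)/(1 − r)
ln z₀ = (2.99573 − 0.63185×5.07517) / 0.36815 = -0.5732
z₀ = exp(-0.5732) = 0.5637 m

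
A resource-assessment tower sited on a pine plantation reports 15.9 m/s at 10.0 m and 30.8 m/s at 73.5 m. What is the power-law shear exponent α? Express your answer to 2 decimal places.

Power law: V₂/V₁ = (z₂/z₁)^α ⇒ α = ln(V₂/V₁) / ln(z₂/z₁)
α = ln(30.8/15.9) / ln(73.5/10.0) = ln(1.9371) / ln(7.3500)
  = 0.66120 / 1.99470 = 0.33148

α ≈ 0.33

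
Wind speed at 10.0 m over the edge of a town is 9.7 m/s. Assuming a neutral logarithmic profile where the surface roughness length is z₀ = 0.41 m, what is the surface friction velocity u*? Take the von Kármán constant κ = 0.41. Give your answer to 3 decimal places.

u* ≈ 1.245 m/s

Log law: V(z) = (u*/κ) · ln(z/z₀) ⇒ u* = κ · V / ln(z/z₀)
u* = 0.41 × 9.7 / ln(10.0/0.41) = 0.41 × 9.7 / 3.1942
   = 3.9770 / 3.1942 = 1.2451 m/s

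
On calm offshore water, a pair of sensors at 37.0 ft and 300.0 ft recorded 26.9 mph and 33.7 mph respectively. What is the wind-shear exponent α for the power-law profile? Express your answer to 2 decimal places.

α ≈ 0.11

Power law: V₂/V₁ = (z₂/z₁)^α ⇒ α = ln(V₂/V₁) / ln(z₂/z₁)
α = ln(33.7/26.9) / ln(300.0/37.0) = ln(1.2528) / ln(8.1081)
  = 0.22537 / 2.09286 = 0.10769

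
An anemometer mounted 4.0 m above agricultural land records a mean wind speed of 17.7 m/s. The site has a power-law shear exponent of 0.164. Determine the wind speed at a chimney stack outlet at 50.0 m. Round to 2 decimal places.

Power-law profile: V₂ = V₁ · (z₂/z₁)^α
V₂ = 17.7 × (50.0/4.0)^0.164 = 17.7 × (12.5000)^0.164
    = 17.7 × 1.5132 = 26.7834 m/s

26.78 m/s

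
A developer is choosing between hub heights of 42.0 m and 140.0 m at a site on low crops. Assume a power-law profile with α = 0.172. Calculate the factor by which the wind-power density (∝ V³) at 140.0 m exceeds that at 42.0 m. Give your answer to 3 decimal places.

Speed ratio: V_B/V_A = (z_B/z_A)^α = (140.0/42.0)^0.172 = (3.3333)^0.172 = 1.23009
Power-density ratio: P_B/P_A = (V_B/V_A)³ = (1.23009)³ = 1.86125

1.861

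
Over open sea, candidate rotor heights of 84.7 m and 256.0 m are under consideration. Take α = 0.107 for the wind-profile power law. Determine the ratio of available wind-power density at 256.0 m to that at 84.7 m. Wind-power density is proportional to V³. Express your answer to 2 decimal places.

Speed ratio: V_B/V_A = (z_B/z_A)^α = (256.0/84.7)^0.107 = (3.0224)^0.107 = 1.12564
Power-density ratio: P_B/P_A = (V_B/V_A)³ = (1.12564)³ = 1.42625

1.43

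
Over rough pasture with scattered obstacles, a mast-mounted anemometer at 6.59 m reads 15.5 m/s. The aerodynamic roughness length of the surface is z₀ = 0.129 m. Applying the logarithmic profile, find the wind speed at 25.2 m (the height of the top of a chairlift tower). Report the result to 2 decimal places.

Log law: V(z) ∝ ln(z/z₀), so V₂/V₁ = ln(z₂/z₀) / ln(z₁/z₀).
ln(25.2/0.129) = 5.2748, ln(6.59/0.129) = 3.9335
V₂ = 15.5 × 5.2748/3.9335 = 15.5 × 1.3410 = 20.7854 m/s

20.79 m/s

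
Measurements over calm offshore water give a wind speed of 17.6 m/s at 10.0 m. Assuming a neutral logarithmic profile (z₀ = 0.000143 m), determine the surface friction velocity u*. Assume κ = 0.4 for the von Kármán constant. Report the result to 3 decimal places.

Log law: V(z) = (u*/κ) · ln(z/z₀) ⇒ u* = κ · V / ln(z/z₀)
u* = 0.4 × 17.6 / ln(10.0/0.000143) = 0.4 × 17.6 / 11.1553
   = 7.0400 / 11.1553 = 0.6311 m/s

u* ≈ 0.631 m/s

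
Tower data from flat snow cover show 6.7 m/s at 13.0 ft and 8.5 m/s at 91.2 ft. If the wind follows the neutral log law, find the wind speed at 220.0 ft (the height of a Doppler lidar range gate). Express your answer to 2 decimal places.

9.31 m/s

Log law: V ∝ ln(z/z₀). From the pair, with r = V₁/V₂ = 0.78824,
ln z₀ = (ln z₁ − r·ln z₂)/(1 − r) = (2.5649 − 0.78824×4.5131)/0.21176 = -4.6863 → z₀ = 0.009220 ft
V₃ = V₁ · ln(z₃/z₀)/ln(z₁/z₀) = 6.7 × 10.0800/7.2513 = 9.3136 m/s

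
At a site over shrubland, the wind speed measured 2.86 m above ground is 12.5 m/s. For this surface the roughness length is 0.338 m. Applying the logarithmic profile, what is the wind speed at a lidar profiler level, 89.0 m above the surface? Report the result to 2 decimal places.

Log law: V(z) ∝ ln(z/z₀), so V₂/V₁ = ln(z₂/z₀) / ln(z₁/z₀).
ln(89.0/0.338) = 5.5733, ln(2.86/0.338) = 2.1355
V₂ = 12.5 × 5.5733/2.1355 = 12.5 × 2.6098 = 32.6227 m/s

32.62 m/s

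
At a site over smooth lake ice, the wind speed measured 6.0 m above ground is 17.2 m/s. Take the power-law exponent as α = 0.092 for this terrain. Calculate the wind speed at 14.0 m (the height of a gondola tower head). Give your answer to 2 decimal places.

Power-law profile: V₂ = V₁ · (z₂/z₁)^α
V₂ = 17.2 × (14.0/6.0)^0.092 = 17.2 × (2.3333)^0.092
    = 17.2 × 1.0811 = 18.5944 m/s

18.59 m/s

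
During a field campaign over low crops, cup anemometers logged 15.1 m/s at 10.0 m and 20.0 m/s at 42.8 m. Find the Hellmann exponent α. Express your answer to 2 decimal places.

α ≈ 0.19

Power law: V₂/V₁ = (z₂/z₁)^α ⇒ α = ln(V₂/V₁) / ln(z₂/z₁)
α = ln(20.0/15.1) / ln(42.8/10.0) = ln(1.3245) / ln(4.2800)
  = 0.28104 / 1.45395 = 0.19329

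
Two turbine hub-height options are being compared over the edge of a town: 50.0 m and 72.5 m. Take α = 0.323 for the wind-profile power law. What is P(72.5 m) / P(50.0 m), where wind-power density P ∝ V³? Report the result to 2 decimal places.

Speed ratio: V_B/V_A = (z_B/z_A)^α = (72.5/50.0)^0.323 = (1.4500)^0.323 = 1.12751
Power-density ratio: P_B/P_A = (V_B/V_A)³ = (1.12751)³ = 1.43339

1.43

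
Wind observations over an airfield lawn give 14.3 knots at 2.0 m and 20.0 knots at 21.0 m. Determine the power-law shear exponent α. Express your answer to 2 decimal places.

α ≈ 0.14

Power law: V₂/V₁ = (z₂/z₁)^α ⇒ α = ln(V₂/V₁) / ln(z₂/z₁)
α = ln(20.0/14.3) / ln(21.0/2.0) = ln(1.3986) / ln(10.5000)
  = 0.33547 / 2.35138 = 0.14267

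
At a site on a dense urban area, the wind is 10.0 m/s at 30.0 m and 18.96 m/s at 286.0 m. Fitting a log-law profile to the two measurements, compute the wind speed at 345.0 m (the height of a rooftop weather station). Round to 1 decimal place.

Log law: V ∝ ln(z/z₀). From the pair, with r = V₁/V₂ = 0.52743,
ln z₀ = (ln z₁ − r·ln z₂)/(1 − r) = (3.4012 − 0.52743×5.6560)/0.47257 = 0.8847 → z₀ = 2.422 m
V₃ = V₁ · ln(z₃/z₀)/ln(z₁/z₀) = 10.0 × 4.9589/2.5165 = 19.7053 m/s

19.7 m/s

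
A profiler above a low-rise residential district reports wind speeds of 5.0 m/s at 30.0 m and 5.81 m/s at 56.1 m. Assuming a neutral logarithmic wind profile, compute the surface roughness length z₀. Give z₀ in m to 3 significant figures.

Log law: V(z) ∝ ln(z/z₀). With r = V₁/V₂ = 5.0/5.81 = 0.86059,
r · ln(z₂/z₀) = ln(z₁/z₀) ⇒ ln z₀ = (ln z₁ − r·ln z₂)/(1 − r)
ln z₀ = (3.40120 − 0.86059×4.02714) / 0.13941 = -0.4626
z₀ = exp(-0.4626) = 0.6296 m

z₀ ≈ 0.630 m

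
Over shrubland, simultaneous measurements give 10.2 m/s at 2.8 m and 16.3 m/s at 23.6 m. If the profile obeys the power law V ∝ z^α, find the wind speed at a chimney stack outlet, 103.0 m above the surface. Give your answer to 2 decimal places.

22.54 m/s

First find α: α = ln(V₂/V₁)/ln(z₂/z₁) = ln(16.3/10.2)/ln(23.6/2.8) = 0.46878/2.13163 = 0.2199
Extrapolate from 23.6 m to 103.0 m: V₃ = 16.3 × (103.0/23.6)^0.2199 = 16.3 × 1.3827 = 22.5381 m/s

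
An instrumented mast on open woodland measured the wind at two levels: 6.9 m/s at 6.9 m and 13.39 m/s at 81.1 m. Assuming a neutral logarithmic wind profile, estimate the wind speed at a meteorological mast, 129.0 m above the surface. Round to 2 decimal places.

Log law: V ∝ ln(z/z₀). From the pair, with r = V₁/V₂ = 0.51531,
ln z₀ = (ln z₁ − r·ln z₂)/(1 − r) = (1.9315 − 0.51531×4.3957)/0.48469 = -0.6883 → z₀ = 0.5024 m
V₃ = V₁ · ln(z₃/z₀)/ln(z₁/z₀) = 6.9 × 5.5481/2.6198 = 14.6124 m/s

14.61 m/s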